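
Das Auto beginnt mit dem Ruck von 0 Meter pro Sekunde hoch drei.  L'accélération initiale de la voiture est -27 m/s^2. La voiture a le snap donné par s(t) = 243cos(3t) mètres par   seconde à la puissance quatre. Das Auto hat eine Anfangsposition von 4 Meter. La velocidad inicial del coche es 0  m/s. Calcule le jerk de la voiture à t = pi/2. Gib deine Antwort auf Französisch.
Nous devons intégrer notre équation du snap s(t) = 243·cos(3·t) 1 fois. En intégrant le snap et en utilisant la condition initiale j(0) = 0, nous obtenons j(t) = 81·sin(3·t). En utilisant j(t) = 81·sin(3·t) et en substituant t = pi/2, nous trouvons j = -81.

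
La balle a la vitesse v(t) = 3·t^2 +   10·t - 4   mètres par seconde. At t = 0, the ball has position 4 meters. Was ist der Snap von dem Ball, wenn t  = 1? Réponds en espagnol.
Debemos derivar nuestra ecuación de la velocidad v(t) = 3·t^2 + 10·t - 4 3 veces. La derivada de la velocidad da la aceleración: a(t) = 6·t + 10. Tomando d/dt de a(t), encontramos j(t) = 6. Derivando la sacudida, obtenemos el snap: s(t) = 0. Usando s(t) = 0 y sustituyendo t = 1, encontramos s = 0.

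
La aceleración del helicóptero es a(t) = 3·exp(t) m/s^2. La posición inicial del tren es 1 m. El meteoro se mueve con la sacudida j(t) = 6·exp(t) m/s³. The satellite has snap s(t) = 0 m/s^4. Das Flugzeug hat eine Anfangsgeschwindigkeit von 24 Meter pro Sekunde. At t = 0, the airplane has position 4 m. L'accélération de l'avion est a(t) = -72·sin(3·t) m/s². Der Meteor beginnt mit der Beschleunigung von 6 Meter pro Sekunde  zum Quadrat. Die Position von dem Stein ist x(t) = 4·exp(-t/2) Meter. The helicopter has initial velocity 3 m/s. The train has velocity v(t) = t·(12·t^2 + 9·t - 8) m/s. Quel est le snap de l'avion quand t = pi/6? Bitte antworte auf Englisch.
To solve this, we need to take 2 derivatives of our acceleration equation a(t) = -72·sin(3·t). Taking d/dt of a(t), we find j(t) = -216·cos(3·t). Differentiating jerk, we get snap: s(t) = 648·sin(3·t). We have snap s(t) = 648·sin(3·t). Substituting t = pi/6: s(pi/6) = 648.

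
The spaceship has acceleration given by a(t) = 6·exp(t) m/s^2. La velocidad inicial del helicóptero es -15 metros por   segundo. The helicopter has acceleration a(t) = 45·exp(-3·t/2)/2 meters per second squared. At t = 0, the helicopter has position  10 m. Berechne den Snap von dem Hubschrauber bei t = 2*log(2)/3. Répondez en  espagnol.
Partiendo de la aceleración a(t) = 45·exp(-3·t/2)/2, tomamos 2 derivadas. La derivada de la aceleración da la sacudida: j(t) = -135·exp(-3·t/2)/4. Tomando d/dt de j(t), encontramos s(t) = 405·exp(-3·t/2)/8. Tenemos el snap s(t) = 405·exp(-3·t/2)/8. Sustituyendo t = 2*log(2)/3: s(2*log(2)/3) = 405/16.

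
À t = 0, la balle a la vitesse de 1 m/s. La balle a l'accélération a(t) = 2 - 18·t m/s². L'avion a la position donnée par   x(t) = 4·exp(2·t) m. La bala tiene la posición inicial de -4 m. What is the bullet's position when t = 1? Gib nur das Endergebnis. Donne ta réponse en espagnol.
x(1) = -5.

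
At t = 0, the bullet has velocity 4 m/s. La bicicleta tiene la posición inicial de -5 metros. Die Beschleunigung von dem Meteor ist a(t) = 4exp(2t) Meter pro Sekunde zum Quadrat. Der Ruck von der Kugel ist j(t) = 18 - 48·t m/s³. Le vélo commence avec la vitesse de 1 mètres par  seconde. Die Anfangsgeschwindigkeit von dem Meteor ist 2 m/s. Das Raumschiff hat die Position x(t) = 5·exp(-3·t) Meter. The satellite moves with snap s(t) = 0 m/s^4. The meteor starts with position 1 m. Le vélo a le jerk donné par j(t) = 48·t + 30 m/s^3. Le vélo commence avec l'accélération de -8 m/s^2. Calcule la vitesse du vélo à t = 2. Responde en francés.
Nous devons trouver l'intégrale de notre équation du jerk j(t) = 48·t + 30 2 fois. En prenant ∫j(t)dt et en appliquant a(0) = -8, nous trouvons a(t) = 24·t^2 + 30·t - 8. En intégrant l'accélération et en utilisant la condition initiale v(0) = 1, nous obtenons v(t) = 8·t^3 + 15·t^2 - 8·t + 1. Nous avons la vitesse v(t) = 8·t^3 + 15·t^2 - 8·t + 1. En substituant t = 2: v(2) = 109.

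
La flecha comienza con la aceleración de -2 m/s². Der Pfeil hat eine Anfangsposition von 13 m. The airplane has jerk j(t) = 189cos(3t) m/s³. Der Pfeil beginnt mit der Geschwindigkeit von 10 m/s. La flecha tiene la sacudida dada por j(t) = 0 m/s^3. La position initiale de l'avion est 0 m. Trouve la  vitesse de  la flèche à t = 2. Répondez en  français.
En partant du jerk j(t) = 0, nous prenons 2 intégrales. L'intégrale du jerk, avec a(0) = -2, donne l'accélération: a(t) = -2. En prenant ∫a(t)dt et en appliquant v(0) = 10, nous trouvons v(t) = 10 - 2·t. En utilisant v(t) = 10 - 2·t et en substituant t = 2, nous trouvons v = 6.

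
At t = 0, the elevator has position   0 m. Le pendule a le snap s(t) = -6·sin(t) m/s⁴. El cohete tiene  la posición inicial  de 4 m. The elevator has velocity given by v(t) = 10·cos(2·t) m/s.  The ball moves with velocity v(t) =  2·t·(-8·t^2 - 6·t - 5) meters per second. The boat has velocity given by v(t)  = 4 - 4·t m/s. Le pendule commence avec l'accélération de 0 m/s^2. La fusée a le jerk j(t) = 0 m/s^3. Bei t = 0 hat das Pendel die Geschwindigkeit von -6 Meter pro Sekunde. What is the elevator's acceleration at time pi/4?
We must differentiate our velocity equation v(t) = 10·cos(2·t) 1 time. The derivative of velocity gives acceleration: a(t) = -20·sin(2·t). Using a(t) = -20·sin(2·t) and substituting t = pi/4, we find a = -20.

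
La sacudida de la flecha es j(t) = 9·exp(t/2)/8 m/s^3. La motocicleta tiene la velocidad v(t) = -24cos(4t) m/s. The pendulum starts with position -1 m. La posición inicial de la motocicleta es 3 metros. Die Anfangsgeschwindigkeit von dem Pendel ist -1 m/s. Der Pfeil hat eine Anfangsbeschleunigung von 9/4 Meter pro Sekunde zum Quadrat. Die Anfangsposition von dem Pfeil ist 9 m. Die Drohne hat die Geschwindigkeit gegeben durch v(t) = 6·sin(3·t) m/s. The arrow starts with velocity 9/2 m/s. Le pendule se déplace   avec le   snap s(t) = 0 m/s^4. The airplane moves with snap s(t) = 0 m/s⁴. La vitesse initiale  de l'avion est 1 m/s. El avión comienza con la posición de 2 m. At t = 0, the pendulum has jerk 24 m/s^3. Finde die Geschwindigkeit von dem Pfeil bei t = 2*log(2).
Wir müssen die Stammfunktion unserer Gleichung für den Ruck j(t) = 9·exp(t/2)/8 2-mal finden. Durch Integration von dem Ruck und Verwendung der Anfangsbedingung a(0) = 9/4, erhalten wir a(t) = 9·exp(t/2)/4. Mit ∫a(t)dt und Anwendung von v(0) = 9/2, finden wir v(t) = 9·exp(t/2)/2. Mit v(t) = 9·exp(t/2)/2 und Einsetzen von t = 2*log(2), finden wir v = 9.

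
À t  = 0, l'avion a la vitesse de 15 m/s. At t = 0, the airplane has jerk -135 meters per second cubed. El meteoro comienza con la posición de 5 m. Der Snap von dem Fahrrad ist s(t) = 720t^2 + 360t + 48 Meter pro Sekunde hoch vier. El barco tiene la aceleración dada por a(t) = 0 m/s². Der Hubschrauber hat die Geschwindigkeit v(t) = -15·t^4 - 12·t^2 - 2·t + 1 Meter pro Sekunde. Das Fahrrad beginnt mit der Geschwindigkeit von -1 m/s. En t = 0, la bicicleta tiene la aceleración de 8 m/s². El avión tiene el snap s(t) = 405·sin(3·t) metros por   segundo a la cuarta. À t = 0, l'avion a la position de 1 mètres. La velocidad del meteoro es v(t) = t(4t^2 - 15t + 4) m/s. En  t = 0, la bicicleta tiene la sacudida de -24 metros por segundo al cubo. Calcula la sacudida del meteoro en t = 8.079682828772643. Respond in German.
Um dies zu lösen, müssen wir 2 Ableitungen unserer Gleichung für die Geschwindigkeit v(t) = t·(4·t^2 - 15·t + 4) nehmen. Durch Ableiten von der Geschwindigkeit erhalten wir die Beschleunigung: a(t) = 4·t^2 + t·(8·t - 15) - 15·t + 4. Die Ableitung von der Beschleunigung ergibt den Ruck: j(t) = 24·t - 30. Wir haben den Ruck j(t) = 24·t - 30. Durch Einsetzen von t = 8.079682828772643: j(8.079682828772643) = 163.912387890543.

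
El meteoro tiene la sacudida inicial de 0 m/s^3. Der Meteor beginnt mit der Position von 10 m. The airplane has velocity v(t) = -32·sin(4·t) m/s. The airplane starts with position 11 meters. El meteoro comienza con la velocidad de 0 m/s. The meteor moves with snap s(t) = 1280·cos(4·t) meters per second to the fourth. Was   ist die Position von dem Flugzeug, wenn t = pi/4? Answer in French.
En partant de la vitesse v(t) = -32·sin(4·t), nous prenons 1 intégrale. En intégrant la vitesse et en utilisant la condition initiale x(0) = 11, nous obtenons x(t) = 8·cos(4·t) + 3. Nous avons la position x(t) = 8·cos(4·t) + 3. En substituant t = pi/4: x(pi/4) = -5.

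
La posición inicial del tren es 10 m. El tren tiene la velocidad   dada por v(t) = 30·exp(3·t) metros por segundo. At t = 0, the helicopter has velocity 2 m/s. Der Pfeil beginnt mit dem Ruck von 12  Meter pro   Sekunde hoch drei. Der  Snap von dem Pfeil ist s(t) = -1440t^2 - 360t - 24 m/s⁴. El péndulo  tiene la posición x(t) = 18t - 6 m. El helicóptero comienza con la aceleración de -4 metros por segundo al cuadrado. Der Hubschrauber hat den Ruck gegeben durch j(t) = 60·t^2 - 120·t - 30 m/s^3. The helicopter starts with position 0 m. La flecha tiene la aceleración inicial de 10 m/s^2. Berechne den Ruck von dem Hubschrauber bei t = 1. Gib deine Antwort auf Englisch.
Using j(t) = 60·t^2 - 120·t - 30 and substituting t = 1, we find j = -90.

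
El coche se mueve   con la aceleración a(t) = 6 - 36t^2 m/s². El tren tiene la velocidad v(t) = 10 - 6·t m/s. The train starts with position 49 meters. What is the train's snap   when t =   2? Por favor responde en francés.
Nous devons dériver notre équation de la vitesse v(t) = 10 - 6·t 3 fois. La dérivée de la vitesse donne l'accélération: a(t) = -6. La dérivée de l'accélération donne le jerk: j(t) = 0. En prenant d/dt de j(t), nous trouvons s(t) = 0. En utilisant s(t) = 0 et en substituant t = 2, nous trouvons s = 0.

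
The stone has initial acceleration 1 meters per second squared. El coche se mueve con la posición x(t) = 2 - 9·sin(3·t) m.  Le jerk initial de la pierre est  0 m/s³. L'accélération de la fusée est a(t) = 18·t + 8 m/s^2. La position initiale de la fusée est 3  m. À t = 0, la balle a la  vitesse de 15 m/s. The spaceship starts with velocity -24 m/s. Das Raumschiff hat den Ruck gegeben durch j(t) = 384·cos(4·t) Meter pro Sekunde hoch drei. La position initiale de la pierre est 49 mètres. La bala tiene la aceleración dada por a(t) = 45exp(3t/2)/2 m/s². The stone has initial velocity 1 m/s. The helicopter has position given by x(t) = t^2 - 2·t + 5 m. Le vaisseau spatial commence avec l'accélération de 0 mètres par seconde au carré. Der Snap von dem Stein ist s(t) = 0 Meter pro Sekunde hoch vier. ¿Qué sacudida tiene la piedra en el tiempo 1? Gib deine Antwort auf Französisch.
Nous devons intégrer notre équation du snap s(t) = 0 1 fois. La primitive du snap est le jerk. En utilisant j(0) = 0, nous obtenons j(t) = 0. En utilisant j(t) = 0 et en substituant t = 1, nous trouvons j = 0.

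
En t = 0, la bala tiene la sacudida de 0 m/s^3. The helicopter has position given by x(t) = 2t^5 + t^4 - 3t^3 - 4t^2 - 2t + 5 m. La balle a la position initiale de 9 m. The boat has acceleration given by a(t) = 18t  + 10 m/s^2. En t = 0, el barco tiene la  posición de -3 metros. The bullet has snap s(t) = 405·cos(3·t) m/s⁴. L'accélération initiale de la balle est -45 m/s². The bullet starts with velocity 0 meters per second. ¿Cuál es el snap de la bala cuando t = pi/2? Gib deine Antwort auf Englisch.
From the given snap equation s(t) = 405·cos(3·t), we substitute t = pi/2 to get s = 0.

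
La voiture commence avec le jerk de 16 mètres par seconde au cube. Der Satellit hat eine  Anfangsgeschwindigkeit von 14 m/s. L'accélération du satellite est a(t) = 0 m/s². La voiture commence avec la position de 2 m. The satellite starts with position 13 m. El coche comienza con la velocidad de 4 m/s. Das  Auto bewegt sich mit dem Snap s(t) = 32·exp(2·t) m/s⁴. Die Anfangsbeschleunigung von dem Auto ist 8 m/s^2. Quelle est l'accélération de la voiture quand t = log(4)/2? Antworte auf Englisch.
We must find the integral of our snap equation s(t) = 32·exp(2·t) 2 times. Taking ∫s(t)dt and applying j(0) = 16, we find j(t) = 16·exp(2·t). The antiderivative of jerk, with a(0) = 8, gives acceleration: a(t) = 8·exp(2·t). We have acceleration a(t) = 8·exp(2·t). Substituting t = log(4)/2: a(log(4)/2) = 32.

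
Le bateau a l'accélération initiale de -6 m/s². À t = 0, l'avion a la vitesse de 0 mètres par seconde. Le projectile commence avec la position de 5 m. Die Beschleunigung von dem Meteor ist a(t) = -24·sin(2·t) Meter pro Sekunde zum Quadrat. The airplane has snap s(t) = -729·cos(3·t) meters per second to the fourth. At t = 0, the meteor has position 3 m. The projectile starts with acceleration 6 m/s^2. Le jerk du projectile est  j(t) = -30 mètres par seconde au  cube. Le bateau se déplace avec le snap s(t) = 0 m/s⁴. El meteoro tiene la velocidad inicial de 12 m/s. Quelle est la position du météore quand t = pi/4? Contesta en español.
Para resolver esto, necesitamos tomar 2 antiderivadas de nuestra ecuación de la aceleración a(t) = -24·sin(2·t). La integral de la aceleración es la velocidad. Usando v(0) = 12, obtenemos v(t) = 12·cos(2·t). La antiderivada de la velocidad es la posición. Usando x(0) = 3, obtenemos x(t) = 6·sin(2·t) + 3. De la ecuación de la posición x(t) = 6·sin(2·t) + 3, sustituimos t = pi/4 para obtener x = 9.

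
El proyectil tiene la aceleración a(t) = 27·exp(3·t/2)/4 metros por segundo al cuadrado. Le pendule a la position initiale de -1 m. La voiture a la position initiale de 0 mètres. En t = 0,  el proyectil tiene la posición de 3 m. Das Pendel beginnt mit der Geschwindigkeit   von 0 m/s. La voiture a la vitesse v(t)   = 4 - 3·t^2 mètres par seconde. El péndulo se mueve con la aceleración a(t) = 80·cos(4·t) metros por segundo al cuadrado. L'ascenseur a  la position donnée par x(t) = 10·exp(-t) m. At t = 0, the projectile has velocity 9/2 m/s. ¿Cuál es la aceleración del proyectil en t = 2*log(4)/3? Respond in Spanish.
Tenemos la aceleración a(t) = 27·exp(3·t/2)/4. Sustituyendo t = 2*log(4)/3: a(2*log(4)/3) = 27.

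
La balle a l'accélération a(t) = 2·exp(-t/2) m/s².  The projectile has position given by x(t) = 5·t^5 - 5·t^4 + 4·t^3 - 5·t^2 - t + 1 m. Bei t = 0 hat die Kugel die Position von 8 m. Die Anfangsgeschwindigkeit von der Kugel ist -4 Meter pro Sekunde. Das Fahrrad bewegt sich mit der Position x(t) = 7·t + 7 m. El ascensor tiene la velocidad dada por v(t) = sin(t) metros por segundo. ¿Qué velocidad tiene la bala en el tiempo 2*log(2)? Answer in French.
Nous devons trouver la primitive de notre équation de l'accélération a(t) = 2·exp(-t/2) 1 fois. En prenant ∫a(t)dt et en appliquant v(0) = -4, nous trouvons v(t) = -4·exp(-t/2). De l'équation de la vitesse v(t) = -4·exp(-t/2), nous substituons t = 2*log(2) pour obtenir v = -2.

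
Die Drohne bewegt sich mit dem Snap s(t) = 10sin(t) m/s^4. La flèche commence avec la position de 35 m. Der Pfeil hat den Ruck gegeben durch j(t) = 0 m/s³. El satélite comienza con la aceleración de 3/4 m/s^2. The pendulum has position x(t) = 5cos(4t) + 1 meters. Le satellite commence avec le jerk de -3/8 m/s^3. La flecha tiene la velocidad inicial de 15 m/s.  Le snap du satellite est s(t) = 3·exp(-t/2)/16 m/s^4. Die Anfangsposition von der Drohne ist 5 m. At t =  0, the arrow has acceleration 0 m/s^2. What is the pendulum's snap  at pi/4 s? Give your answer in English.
To solve this, we need to take 4 derivatives of our position equation x(t) = 5·cos(4·t) + 1. Taking d/dt of x(t), we find v(t) = -20·sin(4·t). The derivative of velocity gives acceleration: a(t) = -80·cos(4·t). The derivative of acceleration gives jerk: j(t) = 320·sin(4·t). Differentiating jerk, we get snap: s(t) = 1280·cos(4·t). From the given snap equation s(t) = 1280·cos(4·t), we substitute t = pi/4 to get s = -1280.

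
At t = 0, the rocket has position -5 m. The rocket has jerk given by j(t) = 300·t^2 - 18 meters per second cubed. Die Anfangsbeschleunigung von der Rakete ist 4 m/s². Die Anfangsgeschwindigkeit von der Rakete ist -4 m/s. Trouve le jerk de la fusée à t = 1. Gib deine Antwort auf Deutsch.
Wir haben den Ruck j(t) = 300·t^2 - 18. Durch Einsetzen von t = 1: j(1) = 282.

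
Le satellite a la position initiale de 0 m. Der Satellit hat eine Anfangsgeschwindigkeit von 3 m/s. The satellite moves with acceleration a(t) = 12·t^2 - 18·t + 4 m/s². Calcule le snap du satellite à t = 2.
Pour résoudre ceci, nous devons prendre 2 dérivées de notre équation de l'accélération a(t) = 12·t^2 - 18·t + 4. En prenant d/dt de a(t), nous trouvons j(t) = 24·t - 18. En prenant d/dt de j(t), nous trouvons s(t) = 24. De l'équation du snap s(t) = 24, nous substituons t = 2 pour obtenir s = 24.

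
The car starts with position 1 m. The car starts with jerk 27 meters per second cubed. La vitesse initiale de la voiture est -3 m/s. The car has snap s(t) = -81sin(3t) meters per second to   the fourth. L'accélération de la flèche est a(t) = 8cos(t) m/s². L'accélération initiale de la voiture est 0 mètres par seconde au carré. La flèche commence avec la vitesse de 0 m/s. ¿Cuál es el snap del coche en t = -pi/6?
Tenemos el snap s(t) = -81·sin(3·t). Sustituyendo t = -pi/6: s(-pi/6) = 81.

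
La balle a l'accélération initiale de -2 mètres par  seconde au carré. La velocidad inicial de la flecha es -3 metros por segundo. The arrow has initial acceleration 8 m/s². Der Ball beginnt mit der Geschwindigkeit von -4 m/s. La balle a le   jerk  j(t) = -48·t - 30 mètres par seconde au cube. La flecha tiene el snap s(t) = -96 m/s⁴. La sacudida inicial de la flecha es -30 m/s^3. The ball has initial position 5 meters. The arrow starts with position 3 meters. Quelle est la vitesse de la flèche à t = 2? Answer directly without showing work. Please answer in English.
At t = 2, v = -175.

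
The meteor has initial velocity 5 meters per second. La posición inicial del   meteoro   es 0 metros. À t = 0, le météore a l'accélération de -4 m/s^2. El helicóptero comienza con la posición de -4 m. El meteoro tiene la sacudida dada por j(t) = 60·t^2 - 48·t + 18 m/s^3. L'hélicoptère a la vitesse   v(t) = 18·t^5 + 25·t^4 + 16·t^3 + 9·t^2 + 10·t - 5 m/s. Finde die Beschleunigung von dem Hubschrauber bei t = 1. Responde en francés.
Nous devons dériver notre équation de la vitesse v(t) = 18·t^5 + 25·t^4 + 16·t^3 + 9·t^2 + 10·t - 5 1 fois. En prenant d/dt de v(t), nous trouvons a(t) = 90·t^4 + 100·t^3 + 48·t^2 + 18·t + 10. En utilisant a(t) = 90·t^4 + 100·t^3 + 48·t^2 + 18·t + 10 et en substituant t = 1, nous trouvons a = 266.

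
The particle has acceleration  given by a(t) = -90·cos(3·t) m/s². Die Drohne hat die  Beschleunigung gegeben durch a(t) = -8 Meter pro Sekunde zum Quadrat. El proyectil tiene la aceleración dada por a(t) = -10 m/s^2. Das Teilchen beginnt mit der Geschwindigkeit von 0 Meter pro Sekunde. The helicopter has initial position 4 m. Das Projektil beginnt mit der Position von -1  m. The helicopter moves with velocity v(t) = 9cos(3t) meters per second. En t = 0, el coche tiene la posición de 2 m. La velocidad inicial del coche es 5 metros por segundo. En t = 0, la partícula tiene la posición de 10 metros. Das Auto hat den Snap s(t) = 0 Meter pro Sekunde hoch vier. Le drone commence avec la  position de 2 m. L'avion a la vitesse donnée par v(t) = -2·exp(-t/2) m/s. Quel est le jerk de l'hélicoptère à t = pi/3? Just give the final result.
La réponse est 81.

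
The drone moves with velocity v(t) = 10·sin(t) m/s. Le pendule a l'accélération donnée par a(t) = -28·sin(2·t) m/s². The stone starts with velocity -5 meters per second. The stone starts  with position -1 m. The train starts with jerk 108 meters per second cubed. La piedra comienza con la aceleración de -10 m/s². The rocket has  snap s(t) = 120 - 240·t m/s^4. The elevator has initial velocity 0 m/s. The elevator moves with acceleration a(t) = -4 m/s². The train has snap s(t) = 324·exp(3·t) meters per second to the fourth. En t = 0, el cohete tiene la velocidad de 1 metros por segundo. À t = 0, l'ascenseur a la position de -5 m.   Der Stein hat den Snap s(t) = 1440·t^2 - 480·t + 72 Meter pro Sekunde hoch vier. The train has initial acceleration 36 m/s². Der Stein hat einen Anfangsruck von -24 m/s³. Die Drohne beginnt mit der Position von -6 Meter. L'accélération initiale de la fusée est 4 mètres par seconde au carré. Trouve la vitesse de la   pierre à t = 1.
Nous devons trouver la primitive de notre équation du snap s(t) = 1440·t^2 - 480·t + 72 3 fois. En prenant ∫s(t)dt et en appliquant j(0) = -24, nous trouvons j(t) = 480·t^3 - 240·t^2 + 72·t - 24. L'intégrale du jerk est l'accélération. En utilisant a(0) = -10, nous obtenons a(t) = 120·t^4 - 80·t^3 + 36·t^2 - 24·t - 10. En intégrant l'accélération et en utilisant la condition initiale v(0) = -5, nous obtenons v(t) = 24·t^5 - 20·t^4 + 12·t^3 - 12·t^2 - 10·t - 5. Nous avons la vitesse v(t) = 24·t^5 - 20·t^4 + 12·t^3 - 12·t^2 - 10·t - 5. En substituant t = 1: v(1) = -11.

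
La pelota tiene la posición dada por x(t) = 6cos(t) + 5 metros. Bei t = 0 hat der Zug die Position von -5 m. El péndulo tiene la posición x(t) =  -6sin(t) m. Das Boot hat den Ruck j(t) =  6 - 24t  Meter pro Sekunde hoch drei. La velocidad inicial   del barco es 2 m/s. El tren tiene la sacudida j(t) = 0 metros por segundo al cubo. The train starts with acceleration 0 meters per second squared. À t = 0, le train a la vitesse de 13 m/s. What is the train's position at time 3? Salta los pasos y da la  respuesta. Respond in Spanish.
La respuesta es 34.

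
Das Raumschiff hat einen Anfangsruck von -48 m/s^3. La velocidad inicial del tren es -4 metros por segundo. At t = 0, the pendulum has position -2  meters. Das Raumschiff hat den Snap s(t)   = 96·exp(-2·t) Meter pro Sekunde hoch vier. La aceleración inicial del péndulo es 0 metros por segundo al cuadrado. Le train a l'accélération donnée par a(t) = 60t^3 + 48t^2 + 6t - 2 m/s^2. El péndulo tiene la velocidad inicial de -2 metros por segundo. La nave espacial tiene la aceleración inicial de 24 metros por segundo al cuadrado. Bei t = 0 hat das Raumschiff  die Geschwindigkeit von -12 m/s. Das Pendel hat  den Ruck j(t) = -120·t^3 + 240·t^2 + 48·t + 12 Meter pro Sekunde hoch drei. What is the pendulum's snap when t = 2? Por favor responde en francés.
En partant du jerk j(t) = -120·t^3 + 240·t^2 + 48·t + 12, nous prenons 1 dérivée. En dérivant le jerk, nous obtenons le snap: s(t) = -360·t^2 + 480·t + 48. Nous avons le snap s(t) = -360·t^2 + 480·t + 48. En substituant t = 2: s(2) = -432.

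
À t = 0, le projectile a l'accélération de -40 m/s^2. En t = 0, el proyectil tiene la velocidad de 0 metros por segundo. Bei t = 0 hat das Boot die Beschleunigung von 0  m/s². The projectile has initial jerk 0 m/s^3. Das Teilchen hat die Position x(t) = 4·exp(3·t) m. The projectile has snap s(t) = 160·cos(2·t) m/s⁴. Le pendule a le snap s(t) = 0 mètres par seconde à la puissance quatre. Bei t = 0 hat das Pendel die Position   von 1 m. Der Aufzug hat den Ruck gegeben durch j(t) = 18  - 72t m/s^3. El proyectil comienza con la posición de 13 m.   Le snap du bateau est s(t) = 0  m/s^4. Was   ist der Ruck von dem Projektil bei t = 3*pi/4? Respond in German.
Wir müssen unsere Gleichung für den Snap s(t) = 160·cos(2·t) 1-mal integrieren. Die Stammfunktion von dem Snap ist der Ruck. Mit j(0) = 0 erhalten wir j(t) = 80·sin(2·t). Wir haben den Ruck j(t) = 80·sin(2·t). Durch Einsetzen von t = 3*pi/4: j(3*pi/4) = -80.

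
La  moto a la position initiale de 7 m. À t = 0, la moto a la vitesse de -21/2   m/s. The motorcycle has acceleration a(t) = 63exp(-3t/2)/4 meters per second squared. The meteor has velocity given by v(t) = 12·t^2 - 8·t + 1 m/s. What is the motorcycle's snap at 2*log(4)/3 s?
To solve this, we need to take 2 derivatives of our acceleration equation a(t) = 63·exp(-3·t/2)/4. Taking d/dt of a(t), we find j(t) = -189·exp(-3·t/2)/8. Taking d/dt of j(t), we find s(t) = 567·exp(-3·t/2)/16. Using s(t) = 567·exp(-3·t/2)/16 and substituting t = 2*log(4)/3, we find s = 567/64.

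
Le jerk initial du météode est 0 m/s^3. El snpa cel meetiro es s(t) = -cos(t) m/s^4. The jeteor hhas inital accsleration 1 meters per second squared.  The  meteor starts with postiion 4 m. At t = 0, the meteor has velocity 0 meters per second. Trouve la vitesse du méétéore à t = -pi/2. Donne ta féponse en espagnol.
Necesitamos integrar nuestra ecuación del snap s(t) = -cos(t) 3 veces. La integral del snap es la sacudida. Usando j(0) = 0, obtenemos j(t) = -sin(t). Integrando la sacudida y usando la condición inicial a(0) = 1, obtenemos a(t) = cos(t). La antiderivada de la aceleración, con v(0) = 0, da la velocidad: v(t) = sin(t). Usando v(t) = sin(t) y sustituyendo t = -pi/2, encontramos v = -1.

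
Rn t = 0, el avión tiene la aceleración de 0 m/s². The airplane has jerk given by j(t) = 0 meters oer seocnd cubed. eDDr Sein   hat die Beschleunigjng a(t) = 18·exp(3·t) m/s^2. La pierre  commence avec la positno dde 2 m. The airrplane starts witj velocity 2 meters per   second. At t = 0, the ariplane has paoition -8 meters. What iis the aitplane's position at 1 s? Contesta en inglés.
To find the answer, we compute 3 antiderivatives of j(t) = 0. The integral of jerk, with a(0) = 0, gives acceleration: a(t) = 0. Integrating acceleration and using the initial condition v(0) = 2, we get v(t) = 2. Taking ∫v(t)dt and applying x(0) = -8, we find x(t) = 2·t - 8. From the given position equation x(t) = 2·t - 8, we substitute t = 1 to get x = -6.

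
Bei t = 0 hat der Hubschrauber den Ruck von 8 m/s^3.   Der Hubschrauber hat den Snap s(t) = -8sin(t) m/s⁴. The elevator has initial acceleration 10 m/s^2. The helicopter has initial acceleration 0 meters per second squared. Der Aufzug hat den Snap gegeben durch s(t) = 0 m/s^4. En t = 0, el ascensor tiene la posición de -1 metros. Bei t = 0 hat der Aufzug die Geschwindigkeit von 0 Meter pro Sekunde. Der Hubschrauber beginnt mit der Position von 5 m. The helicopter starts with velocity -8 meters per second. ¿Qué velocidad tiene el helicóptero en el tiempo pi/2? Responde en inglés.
Starting from snap s(t) = -8·sin(t), we take 3 integrals. Integrating snap and using the initial condition j(0) = 8, we get j(t) = 8·cos(t). The antiderivative of jerk, with a(0) = 0, gives acceleration: a(t) = 8·sin(t). The integral of acceleration is velocity. Using v(0) = -8, we get v(t) = -8·cos(t). From the given velocity equation v(t) = -8·cos(t), we substitute t = pi/2 to get v = 0.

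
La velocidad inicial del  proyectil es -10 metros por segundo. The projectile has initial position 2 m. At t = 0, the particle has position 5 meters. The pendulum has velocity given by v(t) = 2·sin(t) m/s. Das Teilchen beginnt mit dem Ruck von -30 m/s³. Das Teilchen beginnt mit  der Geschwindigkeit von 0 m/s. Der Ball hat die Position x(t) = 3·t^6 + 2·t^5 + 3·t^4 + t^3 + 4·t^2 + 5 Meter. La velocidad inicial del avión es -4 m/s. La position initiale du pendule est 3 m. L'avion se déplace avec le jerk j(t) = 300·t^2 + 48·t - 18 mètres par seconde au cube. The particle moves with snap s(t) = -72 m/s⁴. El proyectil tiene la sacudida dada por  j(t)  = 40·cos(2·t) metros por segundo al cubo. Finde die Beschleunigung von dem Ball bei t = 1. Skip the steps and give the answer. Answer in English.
The answer is 180.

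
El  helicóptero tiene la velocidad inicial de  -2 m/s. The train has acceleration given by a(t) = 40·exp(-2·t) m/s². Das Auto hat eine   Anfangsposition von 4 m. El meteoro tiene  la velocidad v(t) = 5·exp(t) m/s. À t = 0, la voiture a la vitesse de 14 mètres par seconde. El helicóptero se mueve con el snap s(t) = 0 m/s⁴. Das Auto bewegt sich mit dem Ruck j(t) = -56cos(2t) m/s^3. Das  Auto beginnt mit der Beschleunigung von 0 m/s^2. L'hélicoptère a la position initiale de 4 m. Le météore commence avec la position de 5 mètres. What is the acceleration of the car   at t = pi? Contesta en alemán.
Wir müssen das Integral unserer Gleichung für den Ruck j(t) = -56·cos(2·t) 1-mal finden. Die Stammfunktion von dem Ruck ist die Beschleunigung. Mit a(0) = 0 erhalten wir a(t) = -28·sin(2·t). Mit a(t) = -28·sin(2·t) und Einsetzen von t = pi, finden wir a = 0.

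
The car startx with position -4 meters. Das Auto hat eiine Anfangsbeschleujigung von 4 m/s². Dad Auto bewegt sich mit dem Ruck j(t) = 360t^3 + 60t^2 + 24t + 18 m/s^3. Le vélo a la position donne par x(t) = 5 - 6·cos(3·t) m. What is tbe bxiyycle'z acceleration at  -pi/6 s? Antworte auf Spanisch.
Partiendo de la posición x(t) = 5 - 6·cos(3·t), tomamos 2 derivadas. La derivada de la posición da la velocidad: v(t) = 18·sin(3·t). Derivando la velocidad, obtenemos la aceleración: a(t) = 54·cos(3·t). De la ecuación de la aceleración a(t) = 54·cos(3·t), sustituimos t = -pi/6 para obtener a = 0.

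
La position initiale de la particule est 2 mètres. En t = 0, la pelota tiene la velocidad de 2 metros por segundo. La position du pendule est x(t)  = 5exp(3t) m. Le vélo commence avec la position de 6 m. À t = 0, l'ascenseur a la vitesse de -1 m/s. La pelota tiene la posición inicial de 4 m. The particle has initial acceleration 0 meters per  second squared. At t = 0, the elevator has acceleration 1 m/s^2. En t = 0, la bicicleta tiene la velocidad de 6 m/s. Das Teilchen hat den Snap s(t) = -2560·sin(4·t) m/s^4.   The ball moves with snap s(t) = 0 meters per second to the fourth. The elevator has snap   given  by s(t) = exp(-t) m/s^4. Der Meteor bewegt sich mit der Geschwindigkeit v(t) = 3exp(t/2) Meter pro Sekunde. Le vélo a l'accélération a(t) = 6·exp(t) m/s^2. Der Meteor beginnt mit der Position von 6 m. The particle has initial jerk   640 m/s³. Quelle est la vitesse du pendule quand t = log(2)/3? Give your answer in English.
To solve this, we need to take 1 derivative of our position equation x(t) = 5·exp(3·t). Taking d/dt of x(t), we find v(t) = 15·exp(3·t). From the given velocity equation v(t) = 15·exp(3·t), we substitute t = log(2)/3 to get v = 30.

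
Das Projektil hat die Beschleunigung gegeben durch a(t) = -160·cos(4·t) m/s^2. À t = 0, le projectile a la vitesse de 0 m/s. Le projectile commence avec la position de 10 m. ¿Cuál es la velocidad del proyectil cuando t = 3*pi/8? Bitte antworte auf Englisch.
To find the answer, we compute 1 integral of a(t) = -160·cos(4·t). Taking ∫a(t)dt and applying v(0) = 0, we find v(t) = -40·sin(4·t). Using v(t) = -40·sin(4·t) and substituting t = 3*pi/8, we find v = 40.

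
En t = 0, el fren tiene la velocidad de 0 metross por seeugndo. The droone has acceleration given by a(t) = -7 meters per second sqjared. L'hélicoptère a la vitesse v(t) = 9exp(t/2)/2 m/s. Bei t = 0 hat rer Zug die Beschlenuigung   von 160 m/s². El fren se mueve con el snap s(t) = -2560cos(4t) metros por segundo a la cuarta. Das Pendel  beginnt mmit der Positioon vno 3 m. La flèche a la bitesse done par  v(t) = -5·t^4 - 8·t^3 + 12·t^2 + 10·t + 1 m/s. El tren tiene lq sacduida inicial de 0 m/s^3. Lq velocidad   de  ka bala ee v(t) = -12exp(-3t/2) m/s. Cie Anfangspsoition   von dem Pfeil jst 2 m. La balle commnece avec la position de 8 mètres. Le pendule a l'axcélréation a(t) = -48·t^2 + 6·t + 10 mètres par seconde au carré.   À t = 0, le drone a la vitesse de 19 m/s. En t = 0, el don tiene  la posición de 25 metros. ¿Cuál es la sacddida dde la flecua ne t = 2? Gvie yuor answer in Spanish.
Para resolver esto, necesitamos tomar 2 derivadas de nuestra ecuación de la velocidad v(t) = -5·t^4 - 8·t^3 + 12·t^2 + 10·t + 1. Derivando la velocidad, obtenemos la aceleración: a(t) = -20·t^3 - 24·t^2 + 24·t + 10. La derivada de la aceleración da la sacudida: j(t) = -60·t^2 - 48·t + 24. Tenemos la sacudida j(t) = -60·t^2 - 48·t + 24. Sustituyendo t = 2: j(2) = -312.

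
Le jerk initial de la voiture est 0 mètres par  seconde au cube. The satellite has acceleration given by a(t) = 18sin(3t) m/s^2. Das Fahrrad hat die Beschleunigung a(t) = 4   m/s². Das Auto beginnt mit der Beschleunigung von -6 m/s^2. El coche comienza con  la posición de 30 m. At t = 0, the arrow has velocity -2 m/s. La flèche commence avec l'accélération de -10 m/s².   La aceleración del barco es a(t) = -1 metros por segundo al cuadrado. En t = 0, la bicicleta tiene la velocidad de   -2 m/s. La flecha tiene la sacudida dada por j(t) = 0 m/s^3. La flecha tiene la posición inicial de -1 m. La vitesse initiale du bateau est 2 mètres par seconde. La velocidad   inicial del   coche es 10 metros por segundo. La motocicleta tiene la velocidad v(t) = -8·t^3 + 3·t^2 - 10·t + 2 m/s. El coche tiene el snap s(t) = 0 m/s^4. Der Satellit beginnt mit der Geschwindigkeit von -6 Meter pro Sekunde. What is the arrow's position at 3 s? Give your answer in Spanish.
Partiendo de la sacudida j(t) = 0, tomamos 3 antiderivadas. La integral de la sacudida, con a(0) = -10, da la aceleración: a(t) = -10. Tomando ∫a(t)dt y aplicando v(0) = -2, encontramos v(t) = -10·t - 2. La antiderivada de la velocidad, con x(0) = -1, da la posición: x(t) = -5·t^2 - 2·t - 1. Tenemos la posición x(t) = -5·t^2 - 2·t - 1. Sustituyendo t = 3: x(3) = -52.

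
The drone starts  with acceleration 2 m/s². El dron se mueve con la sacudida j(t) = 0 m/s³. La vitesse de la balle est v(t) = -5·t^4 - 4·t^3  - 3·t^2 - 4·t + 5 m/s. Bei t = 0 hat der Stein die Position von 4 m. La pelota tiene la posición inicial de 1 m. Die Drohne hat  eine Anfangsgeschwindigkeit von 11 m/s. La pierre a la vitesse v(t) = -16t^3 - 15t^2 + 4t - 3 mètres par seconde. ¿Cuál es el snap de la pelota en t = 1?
Debemos derivar nuestra ecuación de la velocidad v(t) = -5·t^4 - 4·t^3 - 3·t^2 - 4·t + 5 3 veces. Derivando la velocidad, obtenemos la aceleración: a(t) = -20·t^3 - 12·t^2 - 6·t - 4. Tomando d/dt de a(t), encontramos j(t) = -60·t^2 - 24·t - 6. Derivando la sacudida, obtenemos el snap: s(t) = -120·t - 24. Tenemos el snap s(t) = -120·t - 24. Sustituyendo t = 1: s(1) = -144.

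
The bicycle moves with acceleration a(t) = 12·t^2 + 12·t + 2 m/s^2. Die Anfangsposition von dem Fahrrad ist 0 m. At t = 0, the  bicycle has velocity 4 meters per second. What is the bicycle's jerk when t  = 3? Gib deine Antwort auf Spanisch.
Partiendo de la aceleración a(t) = 12·t^2 + 12·t + 2, tomamos 1 derivada. Derivando la aceleración, obtenemos la sacudida: j(t) = 24·t + 12. Tenemos la sacudida j(t) = 24·t + 12. Sustituyendo t = 3: j(3) = 84.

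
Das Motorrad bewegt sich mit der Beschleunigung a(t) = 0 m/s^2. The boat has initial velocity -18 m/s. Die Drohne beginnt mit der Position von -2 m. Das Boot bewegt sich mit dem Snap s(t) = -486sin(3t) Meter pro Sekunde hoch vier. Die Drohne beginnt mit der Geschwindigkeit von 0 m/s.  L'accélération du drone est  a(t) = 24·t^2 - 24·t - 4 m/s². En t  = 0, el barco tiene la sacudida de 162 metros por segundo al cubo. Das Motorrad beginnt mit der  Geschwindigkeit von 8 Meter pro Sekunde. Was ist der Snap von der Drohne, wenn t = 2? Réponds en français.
En partant de l'accélération a(t) = 24·t^2 - 24·t - 4, nous prenons 2 dérivées. En prenant d/dt de a(t), nous trouvons j(t) = 48·t - 24. En dérivant le jerk, nous obtenons le snap: s(t) = 48. En utilisant s(t) = 48 et en substituant t = 2, nous trouvons s = 48.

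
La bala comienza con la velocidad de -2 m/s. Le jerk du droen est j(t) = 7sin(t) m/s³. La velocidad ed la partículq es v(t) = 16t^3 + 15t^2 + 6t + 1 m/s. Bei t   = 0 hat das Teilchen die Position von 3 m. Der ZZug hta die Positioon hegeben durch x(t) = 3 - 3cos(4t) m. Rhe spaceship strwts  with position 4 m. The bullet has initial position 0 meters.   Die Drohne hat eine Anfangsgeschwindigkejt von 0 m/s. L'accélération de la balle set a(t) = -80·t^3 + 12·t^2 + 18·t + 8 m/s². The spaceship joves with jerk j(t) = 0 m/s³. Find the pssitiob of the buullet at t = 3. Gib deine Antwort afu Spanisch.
Para resolver esto, necesitamos tomar 2 integrales de nuestra ecuación de la aceleración a(t) = -80·t^3 + 12·t^2 + 18·t + 8. Integrando la aceleración y usando la condición inicial v(0) = -2, obtenemos v(t) = -20·t^4 + 4·t^3 + 9·t^2 + 8·t - 2. La antiderivada de la velocidad, con x(0) = 0, da la posición: x(t) = -4·t^5 + t^4 + 3·t^3 + 4·t^2 - 2·t. Tenemos la posición x(t) = -4·t^5 + t^4 + 3·t^3 + 4·t^2 - 2·t. Sustituyendo t = 3: x(3) = -780.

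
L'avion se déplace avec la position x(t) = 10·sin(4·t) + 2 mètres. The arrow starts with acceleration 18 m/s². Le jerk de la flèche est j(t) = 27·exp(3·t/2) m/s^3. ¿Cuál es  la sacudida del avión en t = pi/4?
Partiendo de la posición x(t) = 10·sin(4·t) + 2, tomamos 3 derivadas. La derivada de la posición da la velocidad: v(t) = 40·cos(4·t). Derivando la velocidad, obtenemos la aceleración: a(t) = -160·sin(4·t). La derivada de la aceleración da la sacudida: j(t) = -640·cos(4·t). Tenemos la sacudida j(t) = -640·cos(4·t). Sustituyendo t = pi/4: j(pi/4) = 640.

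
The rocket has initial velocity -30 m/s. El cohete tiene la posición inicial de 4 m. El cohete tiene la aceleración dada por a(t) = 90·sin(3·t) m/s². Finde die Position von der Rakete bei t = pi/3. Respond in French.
Pour résoudre ceci, nous devons prendre 2 intégrales de notre équation de l'accélération a(t) = 90·sin(3·t). En prenant ∫a(t)dt et en appliquant v(0) = -30, nous trouvons v(t) = -30·cos(3·t). En intégrant la vitesse et en utilisant la condition initiale x(0) = 4, nous obtenons x(t) = 4 - 10·sin(3·t). De l'équation de la position x(t) = 4 - 10·sin(3·t), nous substituons t = pi/3 pour obtenir x = 4.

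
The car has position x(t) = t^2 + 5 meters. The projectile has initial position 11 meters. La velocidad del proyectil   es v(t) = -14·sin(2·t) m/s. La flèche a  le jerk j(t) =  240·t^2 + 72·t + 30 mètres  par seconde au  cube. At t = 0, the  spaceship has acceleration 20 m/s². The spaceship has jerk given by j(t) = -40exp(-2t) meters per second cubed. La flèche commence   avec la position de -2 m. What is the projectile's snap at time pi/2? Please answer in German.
Um dies zu lösen, müssen wir 3 Ableitungen unserer Gleichung für die Geschwindigkeit v(t) = -14·sin(2·t) nehmen. Die Ableitung von der Geschwindigkeit ergibt die Beschleunigung: a(t) = -28·cos(2·t). Mit d/dt von a(t) finden wir j(t) = 56·sin(2·t). Mit d/dt von j(t) finden wir s(t) = 112·cos(2·t). Aus der Gleichung für den Snap s(t) = 112·cos(2·t), setzen wir t = pi/2 ein und erhalten s = -112.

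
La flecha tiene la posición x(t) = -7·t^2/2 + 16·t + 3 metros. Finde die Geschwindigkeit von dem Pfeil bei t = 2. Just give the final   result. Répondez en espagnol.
En t = 2, v = 2.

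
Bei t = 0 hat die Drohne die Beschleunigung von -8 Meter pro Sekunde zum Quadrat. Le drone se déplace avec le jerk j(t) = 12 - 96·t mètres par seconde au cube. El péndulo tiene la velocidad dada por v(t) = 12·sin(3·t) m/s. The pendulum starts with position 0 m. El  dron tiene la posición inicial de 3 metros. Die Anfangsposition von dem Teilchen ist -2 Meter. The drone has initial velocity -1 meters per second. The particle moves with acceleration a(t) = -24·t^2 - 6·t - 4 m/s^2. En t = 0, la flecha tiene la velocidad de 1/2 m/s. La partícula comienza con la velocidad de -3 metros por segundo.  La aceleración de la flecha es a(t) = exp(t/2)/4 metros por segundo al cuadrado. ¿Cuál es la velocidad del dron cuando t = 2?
Debemos encontrar la integral de nuestra ecuación de la sacudida j(t) = 12 - 96·t 2 veces. Tomando ∫j(t)dt y aplicando a(0) = -8, encontramos a(t) = -48·t^2 + 12·t - 8. La integral de la aceleración es la velocidad. Usando v(0) = -1, obtenemos v(t) = -16·t^3 + 6·t^2 - 8·t - 1. Usando v(t) = -16·t^3 + 6·t^2 - 8·t - 1 y sustituyendo t = 2, encontramos v = -121.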